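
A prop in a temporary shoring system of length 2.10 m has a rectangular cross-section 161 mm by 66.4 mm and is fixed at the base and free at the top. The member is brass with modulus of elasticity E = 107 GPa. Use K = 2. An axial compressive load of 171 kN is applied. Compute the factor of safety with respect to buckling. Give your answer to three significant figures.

n ≈ 1.38

Buckling occurs about the weak axis: I_min = h·b³/12 with b = 66.4 mm (the shorter side).
I_min = 161×66.4³/12 = 3.928×10^6 mm⁴
I = 3.928×10^6 mm⁴ = 3.928×10^-6 m⁴
Effective length L_e = K·L = 2 × 2.10 = 4.200 m
P_cr = π²EI / L_e² = π² × 107×10⁹ × 3.928×10^-6 / 4.200² = 2.351×10^5 N
Factor of safety n = P_cr / P = 235.14 / 171 = 1.38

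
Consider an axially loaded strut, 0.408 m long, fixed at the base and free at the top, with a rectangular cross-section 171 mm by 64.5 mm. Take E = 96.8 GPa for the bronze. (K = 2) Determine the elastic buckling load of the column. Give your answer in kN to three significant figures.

P_cr ≈ 5490 kN

Buckling occurs about the weak axis: I_min = h·b³/12 with b = 64.5 mm (the shorter side).
I_min = 171×64.5³/12 = 3.824×10^6 mm⁴
I = 3.824×10^6 mm⁴ = 3.824×10^-6 m⁴
Effective length L_e = K·L = 2 × 0.408 = 0.8160 m
P_cr = π²EI / L_e² = π² × 96.8×10⁹ × 3.824×10^-6 / 0.8160² = 5.486×10^6 N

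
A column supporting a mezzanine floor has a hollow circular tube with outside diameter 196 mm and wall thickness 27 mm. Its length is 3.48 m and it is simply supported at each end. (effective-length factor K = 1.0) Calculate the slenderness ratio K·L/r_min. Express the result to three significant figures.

λ ≈ 57.5

Inner diameter d_i = 196 − 2×27 = 142.0 mm
I = π(d_o⁴ − d_i⁴)/64 = π(196⁴ − 142.0⁴)/64 = 5.248×10^7 mm⁴
A = 1.434×10^4 mm²;  r_min = √(I/A) = √(5.248×10^7/1.434×10^4) = 60.51 mm
L_e = K·L = 1 × 3.48 m = 3.480 m = 3480.0 mm
λ = L_e / r_min = 3480.0 / 60.51 = 57.5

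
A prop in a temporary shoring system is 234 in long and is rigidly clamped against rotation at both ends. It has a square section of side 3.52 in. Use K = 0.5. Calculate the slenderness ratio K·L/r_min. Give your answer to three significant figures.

For a square r = a/√12 = 3.52/√12 = 1.016 in
L_e = K·L = 0.5 × 234 = 117.0 in
λ = L_e / r_min = 117.00 / 1.016 = 115

λ ≈ 115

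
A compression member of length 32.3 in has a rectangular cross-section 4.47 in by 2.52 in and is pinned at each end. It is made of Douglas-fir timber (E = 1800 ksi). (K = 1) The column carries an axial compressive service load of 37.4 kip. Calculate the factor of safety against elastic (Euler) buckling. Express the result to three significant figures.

n ≈ 2.71

Buckling occurs about the weak axis: I_min = h·b³/12 with b = 2.52 in (the shorter side).
I_min = 4.47×2.52³/12 = 5.961 in⁴
Effective length L_e = K·L = 1 × 32.3 = 32.30 in
P_cr = π²EI / L_e² = π² × 1800×10³ × 5.961 / 32.30² = 1.015×10^5 lb
Factor of safety n = P_cr / P = 101.51 / 37.4 = 2.71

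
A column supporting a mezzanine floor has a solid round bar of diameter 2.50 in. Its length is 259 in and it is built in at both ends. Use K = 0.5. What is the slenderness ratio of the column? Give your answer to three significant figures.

λ ≈ 207

For a solid circle r = d/4 = 2.50/4 = 0.6250 in
L_e = K·L = 0.5 × 259 = 129.5 in
λ = L_e / r_min = 129.50 / 0.6250 = 207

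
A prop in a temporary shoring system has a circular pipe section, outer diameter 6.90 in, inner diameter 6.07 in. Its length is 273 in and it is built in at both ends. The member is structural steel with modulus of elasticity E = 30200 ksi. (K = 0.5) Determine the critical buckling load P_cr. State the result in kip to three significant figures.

d_o = 6.90 in, d_i = 6.07 in
I = π(d_o⁴ − d_i⁴)/64 = π(6.90⁴ − 6.070⁴)/64 = 44.63 in⁴
Effective length L_e = K·L = 0.5 × 273 = 136.5 in
P_cr = π²EI / L_e² = π² × 30200×10³ × 44.63 / 136.5² = 7.139×10^5 lb

P_cr ≈ 714 kip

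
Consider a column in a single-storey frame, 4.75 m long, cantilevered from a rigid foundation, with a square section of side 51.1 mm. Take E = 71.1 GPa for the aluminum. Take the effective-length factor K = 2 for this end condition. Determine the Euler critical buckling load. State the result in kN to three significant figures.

I = a⁴/12 = 51.1⁴/12 = 5.682×10^5 mm⁴
I = 5.682×10^5 mm⁴ = 5.682×10^-7 m⁴
Effective length L_e = K·L = 2 × 4.75 = 9.500 m
P_cr = π²EI / L_e² = π² × 71.1×10⁹ × 5.682×10^-7 / 9.500² = 4.418×10^3 N

P_cr ≈ 4.42 kN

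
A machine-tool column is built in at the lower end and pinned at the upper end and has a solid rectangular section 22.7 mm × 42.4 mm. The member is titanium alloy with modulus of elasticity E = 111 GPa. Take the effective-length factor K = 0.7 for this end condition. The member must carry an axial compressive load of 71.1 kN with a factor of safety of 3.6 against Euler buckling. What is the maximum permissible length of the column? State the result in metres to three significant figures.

L_max ≈ 0.601 m

Buckling occurs about the weak axis: I_min = h·b³/12 with b = 22.7 mm (the shorter side).
I_min = 42.4×22.7³/12 = 4.133×10^4 mm⁴
I = 4.133×10^-8 m⁴
Required critical load P_cr = n·P = 3.6 × 71.1 = 256.0 kN = 2.560×10^5 N
From P_cr = π²EI/(K·L)²:  L = (1/K)·√(π²EI/P_cr) = (1/0.7)·√(π²×1.11×10^11×4.133×10^-8/2.560×10^5)
L = 0.601 m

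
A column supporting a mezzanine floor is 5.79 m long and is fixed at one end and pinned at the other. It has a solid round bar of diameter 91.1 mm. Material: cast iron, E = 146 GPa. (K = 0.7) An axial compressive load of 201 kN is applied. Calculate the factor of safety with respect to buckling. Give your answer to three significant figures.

n ≈ 1.48

I = πd⁴/64 = π×91.1⁴/64 = 3.381×10^6 mm⁴
I = 3.381×10^6 mm⁴ = 3.381×10^-6 m⁴
Effective length L_e = K·L = 0.7 × 5.79 = 4.053 m
P_cr = π²EI / L_e² = π² × 146×10⁹ × 3.381×10^-6 / 4.053² = 2.966×10^5 N
Factor of safety n = P_cr / P = 296.58 / 201 = 1.48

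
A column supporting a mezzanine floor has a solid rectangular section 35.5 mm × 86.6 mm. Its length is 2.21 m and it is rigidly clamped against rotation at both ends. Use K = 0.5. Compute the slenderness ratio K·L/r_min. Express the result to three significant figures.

For a rectangle r_min = b/√12 = 35.5/√12 = 10.25 mm
L_e = K·L = 0.5 × 2.21 m = 1.105 m = 1105.0 mm
λ = L_e / r_min = 1105.0 / 10.25 = 108

λ ≈ 108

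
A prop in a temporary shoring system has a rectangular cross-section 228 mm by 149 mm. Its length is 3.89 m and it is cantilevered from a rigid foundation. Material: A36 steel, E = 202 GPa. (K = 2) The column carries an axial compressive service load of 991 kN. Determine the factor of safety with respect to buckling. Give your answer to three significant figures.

Buckling occurs about the weak axis: I_min = h·b³/12 with b = 149 mm (the shorter side).
I_min = 228×149³/12 = 6.285×10^7 mm⁴
I = 6.285×10^7 mm⁴ = 6.285×10^-5 m⁴
Effective length L_e = K·L = 2 × 3.89 = 7.780 m
P_cr = π²EI / L_e² = π² × 202×10⁹ × 6.285×10^-5 / 7.780² = 2.070×10^6 N
Factor of safety n = P_cr / P = 2070.2 / 991 = 2.09

n ≈ 2.09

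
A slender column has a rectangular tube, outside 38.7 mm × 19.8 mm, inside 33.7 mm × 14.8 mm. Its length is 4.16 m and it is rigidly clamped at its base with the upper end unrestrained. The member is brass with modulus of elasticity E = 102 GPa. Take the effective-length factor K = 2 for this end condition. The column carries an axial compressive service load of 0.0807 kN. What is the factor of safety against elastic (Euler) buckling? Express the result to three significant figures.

n ≈ 2.87

Weak-axis I_min = (h_o·b_o³ − h_i·b_i³)/12 with b_o = 19.8, b_i = 14.80 mm (shorter outer/inner sides).
I_min = (38.7×19.8³ − 33.70×14.80³)/12 = 1.593×10^4 mm⁴
I = 1.593×10^4 mm⁴ = 1.593×10^-8 m⁴
Effective length L_e = K·L = 2 × 4.16 = 8.320 m
P_cr = π²EI / L_e² = π² × 102×10⁹ × 1.593×10^-8 / 8.320² = 231.7 N
Factor of safety n = P_cr / P = 0.23166 / 0.0807 = 2.87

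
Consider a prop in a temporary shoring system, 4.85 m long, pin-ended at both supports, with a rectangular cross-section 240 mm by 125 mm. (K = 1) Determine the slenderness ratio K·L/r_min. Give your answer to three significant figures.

λ ≈ 134

For a rectangle r_min = b/√12 = 125/√12 = 36.08 mm
L_e = K·L = 1 × 4.85 m = 4.850 m = 4850.0 mm
λ = L_e / r_min = 4850.0 / 36.08 = 134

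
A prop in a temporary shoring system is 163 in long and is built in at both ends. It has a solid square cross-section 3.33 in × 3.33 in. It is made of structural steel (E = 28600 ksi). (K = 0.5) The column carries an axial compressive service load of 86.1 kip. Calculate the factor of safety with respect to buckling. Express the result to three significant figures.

I = a⁴/12 = 3.33⁴/12 = 10.25 in⁴
Effective length L_e = K·L = 0.5 × 163 = 81.50 in
P_cr = π²EI / L_e² = π² × 28600×10³ × 10.25 / 81.50² = 4.355×10^5 lb
Factor of safety n = P_cr / P = 435.46 / 86.1 = 5.06

n ≈ 5.06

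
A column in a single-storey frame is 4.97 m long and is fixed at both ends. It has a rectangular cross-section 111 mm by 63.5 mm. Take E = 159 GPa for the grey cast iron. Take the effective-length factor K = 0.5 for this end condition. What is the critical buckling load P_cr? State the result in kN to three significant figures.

P_cr ≈ 602 kN

Buckling occurs about the weak axis: I_min = h·b³/12 with b = 63.5 mm (the shorter side).
I_min = 111×63.5³/12 = 2.368×10^6 mm⁴
I = 2.368×10^6 mm⁴ = 2.368×10^-6 m⁴
Effective length L_e = K·L = 0.5 × 4.97 = 2.485 m
P_cr = π²EI / L_e² = π² × 159×10⁹ × 2.368×10^-6 / 2.485² = 6.019×10^5 N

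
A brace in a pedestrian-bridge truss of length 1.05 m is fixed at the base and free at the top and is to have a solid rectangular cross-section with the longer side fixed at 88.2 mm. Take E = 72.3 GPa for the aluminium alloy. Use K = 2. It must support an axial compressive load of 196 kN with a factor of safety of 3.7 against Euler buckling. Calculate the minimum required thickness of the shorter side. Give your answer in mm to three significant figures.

Required P_cr = n·P = 3.7 × 196 = 725.2 kN
L_e = K·L = 2 × 1.05 = 2.100 m
Required I = P_cr·L_e²/(π²E) = 7.252×10^5 × 2.100² / (π² × 7.23×10^10) = 4.482×10^-6 m⁴
I_req = 4.482×10^6 mm⁴
Rectangle, weak axis: I_min = h·b³/12 with h = 88.2 mm fixed  ⇒  b = (12I/h)^(1/3) = 84.8 mm

b ≈ 84.8 mm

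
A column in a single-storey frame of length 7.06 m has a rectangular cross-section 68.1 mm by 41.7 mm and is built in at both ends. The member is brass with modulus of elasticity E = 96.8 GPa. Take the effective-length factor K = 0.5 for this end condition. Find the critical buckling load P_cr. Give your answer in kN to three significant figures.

Buckling occurs about the weak axis: I_min = h·b³/12 with b = 41.7 mm (the shorter side).
I_min = 68.1×41.7³/12 = 4.115×10^5 mm⁴
I = 4.115×10^5 mm⁴ = 4.115×10^-7 m⁴
Effective length L_e = K·L = 0.5 × 7.06 = 3.530 m
P_cr = π²EI / L_e² = π² × 96.8×10⁹ × 4.115×10^-7 / 3.530² = 3.155×10^4 N

P_cr ≈ 31.6 kN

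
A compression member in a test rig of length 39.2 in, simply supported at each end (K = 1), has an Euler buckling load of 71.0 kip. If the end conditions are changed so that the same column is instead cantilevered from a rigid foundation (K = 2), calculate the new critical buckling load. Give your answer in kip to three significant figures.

P_cr ∝ 1/K², so P_cr,new = P_cr,old × (K_old/K_new)² = 71.0 × (1/2)²
= 71.0 × 0.2500 = 17.8 kip

P_cr ≈ 17.8 kip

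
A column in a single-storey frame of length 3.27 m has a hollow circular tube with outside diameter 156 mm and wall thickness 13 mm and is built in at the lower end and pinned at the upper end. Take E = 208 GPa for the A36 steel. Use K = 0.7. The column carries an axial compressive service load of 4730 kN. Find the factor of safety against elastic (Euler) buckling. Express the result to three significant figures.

n ≈ 1.25

Inner diameter d_i = 156 − 2×13 = 130.0 mm
I = π(d_o⁴ − d_i⁴)/64 = π(156⁴ − 130.0⁴)/64 = 1.505×10^7 mm⁴
I = 1.505×10^7 mm⁴ = 1.505×10^-5 m⁴
Effective length L_e = K·L = 0.7 × 3.27 = 2.289 m
P_cr = π²EI / L_e² = π² × 208×10⁹ × 1.505×10^-5 / 2.289² = 5.897×10^6 N
Factor of safety n = P_cr / P = 5897.4 / 4730 = 1.25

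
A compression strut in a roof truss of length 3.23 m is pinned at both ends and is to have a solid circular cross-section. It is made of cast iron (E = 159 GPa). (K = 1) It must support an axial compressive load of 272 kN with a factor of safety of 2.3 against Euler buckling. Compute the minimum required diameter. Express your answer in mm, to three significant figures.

Required P_cr = n·P = 2.3 × 272 = 625.6 kN
L_e = K·L = 1 × 3.23 = 3.230 m
Required I = P_cr·L_e²/(π²E) = 6.256×10^5 × 3.230² / (π² × 1.59×10^11) = 4.159×10^-6 m⁴
I_req = 4.159×10^6 mm⁴
Solid circle: I = πd⁴/64  ⇒  d = (64I/π)^(1/4) = (64×4.159×10^6/π)^(1/4) = 95.9 mm

d ≈ 95.9 mm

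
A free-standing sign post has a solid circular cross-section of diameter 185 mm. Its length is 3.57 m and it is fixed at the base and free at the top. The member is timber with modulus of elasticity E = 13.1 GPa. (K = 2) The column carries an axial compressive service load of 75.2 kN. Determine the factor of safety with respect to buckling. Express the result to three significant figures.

n ≈ 1.94

I = πd⁴/64 = π×185⁴/64 = 5.750×10^7 mm⁴
I = 5.750×10^7 mm⁴ = 5.750×10^-5 m⁴
Effective length L_e = K·L = 2 × 3.57 = 7.140 m
P_cr = π²EI / L_e² = π² × 13.1×10⁹ × 5.750×10^-5 / 7.140² = 1.458×10^5 N
Factor of safety n = P_cr / P = 145.82 / 75.2 = 1.94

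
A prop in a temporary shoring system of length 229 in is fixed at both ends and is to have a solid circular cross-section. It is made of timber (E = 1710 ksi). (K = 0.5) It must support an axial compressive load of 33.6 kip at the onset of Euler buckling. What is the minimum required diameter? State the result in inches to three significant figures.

d ≈ 4.80 in

L_e = K·L = 0.5 × 229 = 114.5 in
Required I = P_cr·L_e²/(π²E) = 3.360×10^4 × 114.5² / (π² × 1.71×10^6) = 26.10 in⁴
Solid circle: I = πd⁴/64  ⇒  d = (64I/π)^(1/4) = (64×26.10/π)^(1/4) = 4.80 in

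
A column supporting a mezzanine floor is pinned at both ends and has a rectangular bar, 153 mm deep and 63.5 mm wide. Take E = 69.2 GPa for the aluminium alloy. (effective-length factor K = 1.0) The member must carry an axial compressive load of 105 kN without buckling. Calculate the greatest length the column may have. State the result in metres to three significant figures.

L_max ≈ 4.61 m

Buckling occurs about the weak axis: I_min = h·b³/12 with b = 63.5 mm (the shorter side).
I_min = 153×63.5³/12 = 3.265×10^6 mm⁴
I = 3.265×10^-6 m⁴
At the buckling limit P_cr = P = 1.050×10^5 N
From P_cr = π²EI/(K·L)²:  L = (1/K)·√(π²EI/P_cr) = (1/1)·√(π²×6.92×10^10×3.265×10^-6/1.050×10^5)
L = 4.61 m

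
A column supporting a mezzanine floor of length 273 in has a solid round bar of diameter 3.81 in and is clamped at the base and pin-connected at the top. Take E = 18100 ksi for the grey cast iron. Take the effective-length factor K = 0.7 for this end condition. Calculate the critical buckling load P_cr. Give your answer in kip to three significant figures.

I = πd⁴/64 = π×3.81⁴/64 = 10.34 in⁴
Effective length L_e = K·L = 0.7 × 273 = 191.1 in
P_cr = π²EI / L_e² = π² × 18100×10³ × 10.34 / 191.1² = 5.060×10^4 lb

P_cr ≈ 50.6 kip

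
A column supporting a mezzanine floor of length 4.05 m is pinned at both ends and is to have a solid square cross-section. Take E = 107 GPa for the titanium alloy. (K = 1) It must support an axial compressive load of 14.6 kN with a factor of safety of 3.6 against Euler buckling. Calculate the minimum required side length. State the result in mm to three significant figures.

Required P_cr = n·P = 3.6 × 14.6 = 52.56 kN
L_e = K·L = 1 × 4.05 = 4.050 m
Required I = P_cr·L_e²/(π²E) = 5.256×10^4 × 4.050² / (π² × 1.07×10^11) = 8.164×10^-7 m⁴
I_req = 8.164×10^5 mm⁴
Solid square: I = a⁴/12  ⇒  a = (12I)^(1/4) = (12×8.164×10^5)^(1/4) = 55.9 mm

a ≈ 55.9 mm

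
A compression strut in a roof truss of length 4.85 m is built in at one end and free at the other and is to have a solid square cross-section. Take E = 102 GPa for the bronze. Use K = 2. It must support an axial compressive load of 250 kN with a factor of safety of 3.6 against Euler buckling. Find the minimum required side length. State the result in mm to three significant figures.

Required P_cr = n·P = 3.6 × 250 = 900.0 kN
L_e = K·L = 2 × 4.85 = 9.700 m
Required I = P_cr·L_e²/(π²E) = 9.000×10^5 × 9.700² / (π² × 1.02×10^11) = 8.412×10^-5 m⁴
I_req = 8.412×10^7 mm⁴
Solid square: I = a⁴/12  ⇒  a = (12I)^(1/4) = (12×8.412×10^7)^(1/4) = 178 mm

a ≈ 178 mm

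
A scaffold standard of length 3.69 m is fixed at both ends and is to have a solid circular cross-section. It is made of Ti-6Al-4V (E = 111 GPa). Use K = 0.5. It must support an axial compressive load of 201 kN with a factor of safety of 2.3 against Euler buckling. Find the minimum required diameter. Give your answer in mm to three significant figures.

Required P_cr = n·P = 2.3 × 201 = 462.3 kN
L_e = K·L = 0.5 × 3.69 = 1.845 m
Required I = P_cr·L_e²/(π²E) = 4.623×10^5 × 1.845² / (π² × 1.11×10^11) = 1.436×10^-6 m⁴
I_req = 1.436×10^6 mm⁴
Solid circle: I = πd⁴/64  ⇒  d = (64I/π)^(1/4) = (64×1.436×10^6/π)^(1/4) = 73.5 mm

d ≈ 73.5 mm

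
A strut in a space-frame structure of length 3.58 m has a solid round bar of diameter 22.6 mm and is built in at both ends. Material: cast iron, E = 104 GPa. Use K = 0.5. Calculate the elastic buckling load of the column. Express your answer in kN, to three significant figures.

I = πd⁴/64 = π×22.6⁴/64 = 1.281×10^4 mm⁴
I = 1.281×10^4 mm⁴ = 1.281×10^-8 m⁴
Effective length L_e = K·L = 0.5 × 3.58 = 1.790 m
P_cr = π²EI / L_e² = π² × 104×10⁹ × 1.281×10^-8 / 1.790² = 4.102×10^3 N

P_cr ≈ 4.10 kN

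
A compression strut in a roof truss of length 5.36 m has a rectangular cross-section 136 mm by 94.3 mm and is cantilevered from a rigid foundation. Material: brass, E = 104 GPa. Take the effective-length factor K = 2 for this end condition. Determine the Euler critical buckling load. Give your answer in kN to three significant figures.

P_cr ≈ 84.9 kN

Buckling occurs about the weak axis: I_min = h·b³/12 with b = 94.3 mm (the shorter side).
I_min = 136×94.3³/12 = 9.504×10^6 mm⁴
I = 9.504×10^6 mm⁴ = 9.504×10^-6 m⁴
Effective length L_e = K·L = 2 × 5.36 = 10.72 m
P_cr = π²EI / L_e² = π² × 104×10⁹ × 9.504×10^-6 / 10.72² = 8.489×10^4 N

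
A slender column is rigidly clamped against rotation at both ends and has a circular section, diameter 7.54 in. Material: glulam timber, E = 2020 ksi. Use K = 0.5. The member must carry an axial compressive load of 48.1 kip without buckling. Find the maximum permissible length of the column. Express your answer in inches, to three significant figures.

L_max ≈ 513 in

I = πd⁴/64 = π×7.54⁴/64 = 158.7 in⁴
At the buckling limit P_cr = P = 4.810×10^4 lb
From P_cr = π²EI/(K·L)²:  L = (1/K)·√(π²EI/P_cr) = (1/0.5)·√(π²×2.02×10^6×158.7/4.810×10^4)
L = 513 in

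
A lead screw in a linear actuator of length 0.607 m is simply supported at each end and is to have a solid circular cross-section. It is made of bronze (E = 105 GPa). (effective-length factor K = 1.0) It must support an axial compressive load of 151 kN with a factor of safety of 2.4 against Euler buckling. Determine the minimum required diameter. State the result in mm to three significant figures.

Required P_cr = n·P = 2.4 × 151 = 362.4 kN
L_e = K·L = 1 × 0.607 = 0.6070 m
Required I = P_cr·L_e²/(π²E) = 3.624×10^5 × 0.6070² / (π² × 1.05×10^11) = 1.288×10^-7 m⁴
I_req = 1.288×10^5 mm⁴
Solid circle: I = πd⁴/64  ⇒  d = (64I/π)^(1/4) = (64×1.288×10^5/π)^(1/4) = 40.3 mm

d ≈ 40.3 mm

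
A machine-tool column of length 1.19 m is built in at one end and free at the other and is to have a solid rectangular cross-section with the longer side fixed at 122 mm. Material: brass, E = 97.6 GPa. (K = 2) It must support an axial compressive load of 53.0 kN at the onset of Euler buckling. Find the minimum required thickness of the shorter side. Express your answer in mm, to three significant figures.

L_e = K·L = 2 × 1.19 = 2.380 m
Required I = P_cr·L_e²/(π²E) = 5.300×10^4 × 2.380² / (π² × 9.76×10^10) = 3.117×10^-7 m⁴
I_req = 3.117×10^5 mm⁴
Rectangle, weak axis: I_min = h·b³/12 with h = 122 mm fixed  ⇒  b = (12I/h)^(1/3) = 31.3 mm

b ≈ 31.3 mm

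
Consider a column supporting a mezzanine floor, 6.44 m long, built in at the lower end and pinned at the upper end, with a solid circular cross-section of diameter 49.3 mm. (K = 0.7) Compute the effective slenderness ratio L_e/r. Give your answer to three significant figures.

λ ≈ 366

For a solid circle r = d/4 = 49.3/4 = 12.32 mm
L_e = K·L = 0.7 × 6.44 m = 4.508 m = 4508.0 mm
λ = L_e / r_min = 4508.0 / 12.32 = 366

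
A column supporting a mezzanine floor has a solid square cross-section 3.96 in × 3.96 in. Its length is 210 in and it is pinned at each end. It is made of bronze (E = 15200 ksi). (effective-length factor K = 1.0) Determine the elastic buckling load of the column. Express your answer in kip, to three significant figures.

I = a⁴/12 = 3.96⁴/12 = 20.49 in⁴
Effective length L_e = K·L = 1 × 210 = 210.0 in
P_cr = π²EI / L_e² = π² × 15200×10³ × 20.49 / 210.0² = 6.971×10^4 lb

P_cr ≈ 69.7 kip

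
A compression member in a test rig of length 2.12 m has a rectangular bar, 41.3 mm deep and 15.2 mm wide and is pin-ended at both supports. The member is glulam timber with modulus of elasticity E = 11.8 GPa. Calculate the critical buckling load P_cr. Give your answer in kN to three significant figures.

Buckling occurs about the weak axis: I_min = h·b³/12 with b = 15.2 mm (the shorter side).
I_min = 41.3×15.2³/12 = 1.209×10^4 mm⁴
I = 1.209×10^4 mm⁴ = 1.209×10^-8 m⁴
Effective length L_e = K·L = 1 × 2.12 = 2.120 m
P_cr = π²EI / L_e² = π² × 11.8×10⁹ × 1.209×10^-8 / 2.120² = 313.2 N

P_cr ≈ 0.313 kN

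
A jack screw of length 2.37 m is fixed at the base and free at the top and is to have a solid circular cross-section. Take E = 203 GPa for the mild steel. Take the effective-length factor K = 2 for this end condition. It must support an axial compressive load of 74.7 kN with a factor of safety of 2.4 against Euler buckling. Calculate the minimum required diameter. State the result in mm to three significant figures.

Required P_cr = n·P = 2.4 × 74.7 = 179.3 kN
L_e = K·L = 2 × 2.37 = 4.740 m
Required I = P_cr·L_e²/(π²E) = 1.793×10^5 × 4.740² / (π² × 2.03×10^11) = 2.010×10^-6 m⁴
I_req = 2.010×10^6 mm⁴
Solid circle: I = πd⁴/64  ⇒  d = (64I/π)^(1/4) = (64×2.010×10^6/π)^(1/4) = 80.0 mm

d ≈ 80.0 mm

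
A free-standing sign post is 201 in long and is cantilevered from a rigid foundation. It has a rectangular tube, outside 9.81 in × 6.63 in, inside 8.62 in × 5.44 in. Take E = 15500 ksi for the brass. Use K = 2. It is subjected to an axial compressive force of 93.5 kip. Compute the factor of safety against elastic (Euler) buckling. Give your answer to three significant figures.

Weak-axis I_min = (h_o·b_o³ − h_i·b_i³)/12 with b_o = 6.63, b_i = 5.440 in (shorter outer/inner sides).
I_min = (9.81×6.63³ − 8.620×5.440³)/12 = 122.6 in⁴
Effective length L_e = K·L = 2 × 201 = 402.0 in
P_cr = π²EI / L_e² = π² × 15500×10³ × 122.6 / 402.0² = 1.161×10^5 lb
Factor of safety n = P_cr / P = 116.06 / 93.5 = 1.24

n ≈ 1.24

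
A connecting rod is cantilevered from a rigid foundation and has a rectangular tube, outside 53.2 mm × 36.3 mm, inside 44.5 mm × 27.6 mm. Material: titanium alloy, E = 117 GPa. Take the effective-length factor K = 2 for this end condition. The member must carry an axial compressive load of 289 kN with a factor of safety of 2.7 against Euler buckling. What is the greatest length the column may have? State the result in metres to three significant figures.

Weak-axis I_min = (h_o·b_o³ − h_i·b_i³)/12 with b_o = 36.3, b_i = 27.60 mm (shorter outer/inner sides).
I_min = (53.2×36.3³ − 44.50×27.60³)/12 = 1.341×10^5 mm⁴
I = 1.341×10^-7 m⁴
Required critical load P_cr = n·P = 2.7 × 289 = 780.3 kN = 7.803×10^5 N
From P_cr = π²EI/(K·L)²:  L = (1/K)·√(π²EI/P_cr) = (1/2)·√(π²×1.17×10^11×1.341×10^-7/7.803×10^5)
L = 0.223 m

L_max ≈ 0.223 m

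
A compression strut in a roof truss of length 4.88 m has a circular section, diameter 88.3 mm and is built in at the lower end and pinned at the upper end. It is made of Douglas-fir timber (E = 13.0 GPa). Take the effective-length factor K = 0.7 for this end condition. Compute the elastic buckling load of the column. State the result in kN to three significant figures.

I = πd⁴/64 = π×88.3⁴/64 = 2.984×10^6 mm⁴
I = 2.984×10^6 mm⁴ = 2.984×10^-6 m⁴
Effective length L_e = K·L = 0.7 × 4.88 = 3.416 m
P_cr = π²EI / L_e² = π² × 13.0×10⁹ × 2.984×10^-6 / 3.416² = 3.281×10^4 N

P_cr ≈ 32.8 kN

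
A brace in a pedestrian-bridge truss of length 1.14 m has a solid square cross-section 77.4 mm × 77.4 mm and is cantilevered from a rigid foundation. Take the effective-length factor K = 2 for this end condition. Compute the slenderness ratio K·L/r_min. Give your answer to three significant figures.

λ ≈ 102

I = a⁴/12 = 77.4⁴/12 = 2.991×10^6 mm⁴
A = 5.991×10^3 mm²;  r_min = √(I/A) = √(2.991×10^6/5.991×10^3) = 22.34 mm
L_e = K·L = 2 × 1.14 m = 2.280 m = 2280.0 mm
λ = L_e / r_min = 2280.0 / 22.34 = 102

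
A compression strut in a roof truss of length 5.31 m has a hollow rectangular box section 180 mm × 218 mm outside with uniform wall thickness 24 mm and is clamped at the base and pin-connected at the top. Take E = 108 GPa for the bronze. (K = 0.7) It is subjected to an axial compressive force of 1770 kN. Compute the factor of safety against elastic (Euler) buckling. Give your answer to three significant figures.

Inner dimensions: h_i = 218 − 2×24 = 170.0 mm, b_i = 180 − 2×24 = 132.0 mm
Weak-axis I_min = (h_o·b_o³ − h_i·b_i³)/12 with b_o = 180, b_i = 132.0 mm (shorter outer/inner sides).
I_min = (218×180³ − 170.0×132.0³)/12 = 7.337×10^7 mm⁴
I = 7.337×10^7 mm⁴ = 7.337×10^-5 m⁴
Effective length L_e = K·L = 0.7 × 5.31 = 3.717 m
P_cr = π²EI / L_e² = π² × 108×10⁹ × 7.337×10^-5 / 3.717² = 5.660×10^6 N
Factor of safety n = P_cr / P = 5660.2 / 1770 = 3.20

n ≈ 3.20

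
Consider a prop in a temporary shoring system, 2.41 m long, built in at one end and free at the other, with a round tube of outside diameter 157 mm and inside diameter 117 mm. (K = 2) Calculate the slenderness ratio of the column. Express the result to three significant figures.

λ ≈ 98.5

d_o = 157 mm, d_i = 117 mm
I = π(d_o⁴ − d_i⁴)/64 = π(157⁴ − 117.0⁴)/64 = 2.063×10^7 mm⁴
A = 8.608×10^3 mm²;  r_min = √(I/A) = √(2.063×10^7/8.608×10^3) = 48.95 mm
L_e = K·L = 2 × 2.41 m = 4.820 m = 4820.0 mm
λ = L_e / r_min = 4820.0 / 48.95 = 98.5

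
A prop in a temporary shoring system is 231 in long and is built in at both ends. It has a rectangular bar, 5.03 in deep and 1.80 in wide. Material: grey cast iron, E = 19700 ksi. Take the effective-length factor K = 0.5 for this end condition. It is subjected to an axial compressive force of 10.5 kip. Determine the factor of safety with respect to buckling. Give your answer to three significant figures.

Buckling occurs about the weak axis: I_min = h·b³/12 with b = 1.80 in (the shorter side).
I_min = 5.03×1.80³/12 = 2.445 in⁴
Effective length L_e = K·L = 0.5 × 231 = 115.5 in
P_cr = π²EI / L_e² = π² × 19700×10³ × 2.445 / 115.5² = 3.563×10^4 lb
Factor of safety n = P_cr / P = 35.629 / 10.5 = 3.39

n ≈ 3.39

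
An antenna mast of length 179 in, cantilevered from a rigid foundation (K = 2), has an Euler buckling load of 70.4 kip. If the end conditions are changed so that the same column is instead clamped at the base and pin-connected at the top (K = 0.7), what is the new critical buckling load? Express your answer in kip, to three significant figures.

P_cr ≈ 575 kip

P_cr ∝ 1/K², so P_cr,new = P_cr,old × (K_old/K_new)² = 70.4 × (2/0.7)²
= 70.4 × 8.163 = 575 kip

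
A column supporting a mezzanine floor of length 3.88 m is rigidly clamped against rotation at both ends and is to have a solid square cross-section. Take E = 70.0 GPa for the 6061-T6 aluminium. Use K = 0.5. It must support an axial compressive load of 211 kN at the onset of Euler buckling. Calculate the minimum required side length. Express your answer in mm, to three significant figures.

L_e = K·L = 0.5 × 3.88 = 1.940 m
Required I = P_cr·L_e²/(π²E) = 2.110×10^5 × 1.940² / (π² × 7.00×10^10) = 1.149×10^-6 m⁴
I_req = 1.149×10^6 mm⁴
Solid square: I = a⁴/12  ⇒  a = (12I)^(1/4) = (12×1.149×10^6)^(1/4) = 60.9 mm

a ≈ 60.9 mm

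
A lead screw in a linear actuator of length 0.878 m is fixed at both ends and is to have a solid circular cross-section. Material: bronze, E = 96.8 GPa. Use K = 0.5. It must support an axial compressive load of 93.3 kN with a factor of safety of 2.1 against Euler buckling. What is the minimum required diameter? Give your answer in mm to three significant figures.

Required P_cr = n·P = 2.1 × 93.3 = 195.9 kN
L_e = K·L = 0.5 × 0.878 = 0.4390 m
Required I = P_cr·L_e²/(π²E) = 1.959×10^5 × 0.4390² / (π² × 9.68×10^10) = 3.952×10^-8 m⁴
I_req = 3.952×10^4 mm⁴
Solid circle: I = πd⁴/64  ⇒  d = (64I/π)^(1/4) = (64×3.952×10^4/π)^(1/4) = 30.0 mm

d ≈ 30.0 mm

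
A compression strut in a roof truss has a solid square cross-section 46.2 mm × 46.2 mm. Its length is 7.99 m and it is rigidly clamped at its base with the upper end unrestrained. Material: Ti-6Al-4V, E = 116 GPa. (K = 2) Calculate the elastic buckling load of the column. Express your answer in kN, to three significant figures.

I = a⁴/12 = 46.2⁴/12 = 3.797×10^5 mm⁴
I = 3.797×10^5 mm⁴ = 3.797×10^-7 m⁴
Effective length L_e = K·L = 2 × 7.99 = 15.98 m
P_cr = π²EI / L_e² = π² × 116×10⁹ × 3.797×10^-7 / 15.98² = 1.702×10^3 N

P_cr ≈ 1.70 kN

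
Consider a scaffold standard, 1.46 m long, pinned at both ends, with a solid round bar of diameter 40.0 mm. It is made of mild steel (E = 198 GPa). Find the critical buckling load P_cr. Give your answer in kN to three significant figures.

I = πd⁴/64 = π×40.0⁴/64 = 1.257×10^5 mm⁴
I = 1.257×10^5 mm⁴ = 1.257×10^-7 m⁴
Effective length L_e = K·L = 1 × 1.46 = 1.460 m
P_cr = π²EI / L_e² = π² × 198×10⁹ × 1.257×10^-7 / 1.460² = 1.152×10^5 N

P_cr ≈ 115 kN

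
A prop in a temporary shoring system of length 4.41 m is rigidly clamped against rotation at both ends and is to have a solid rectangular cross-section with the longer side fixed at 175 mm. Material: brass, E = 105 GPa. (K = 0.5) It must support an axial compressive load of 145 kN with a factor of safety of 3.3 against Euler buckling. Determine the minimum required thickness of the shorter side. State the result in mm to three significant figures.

b ≈ 53.6 mm

Required P_cr = n·P = 3.3 × 145 = 478.5 kN
L_e = K·L = 0.5 × 4.41 = 2.205 m
Required I = P_cr·L_e²/(π²E) = 4.785×10^5 × 2.205² / (π² × 1.05×10^11) = 2.245×10^-6 m⁴
I_req = 2.245×10^6 mm⁴
Rectangle, weak axis: I_min = h·b³/12 with h = 175 mm fixed  ⇒  b = (12I/h)^(1/3) = 53.6 mm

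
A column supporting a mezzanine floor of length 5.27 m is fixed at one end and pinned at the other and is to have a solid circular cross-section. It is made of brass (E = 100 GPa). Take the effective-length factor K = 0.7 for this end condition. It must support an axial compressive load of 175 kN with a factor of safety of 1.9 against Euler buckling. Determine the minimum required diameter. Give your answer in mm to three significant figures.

Required P_cr = n·P = 1.9 × 175 = 332.5 kN
L_e = K·L = 0.7 × 5.27 = 3.689 m
Required I = P_cr·L_e²/(π²E) = 3.325×10^5 × 3.689² / (π² × 1.00×10^11) = 4.585×10^-6 m⁴
I_req = 4.585×10^6 mm⁴
Solid circle: I = πd⁴/64  ⇒  d = (64I/π)^(1/4) = (64×4.585×10^6/π)^(1/4) = 98.3 mm

d ≈ 98.3 mm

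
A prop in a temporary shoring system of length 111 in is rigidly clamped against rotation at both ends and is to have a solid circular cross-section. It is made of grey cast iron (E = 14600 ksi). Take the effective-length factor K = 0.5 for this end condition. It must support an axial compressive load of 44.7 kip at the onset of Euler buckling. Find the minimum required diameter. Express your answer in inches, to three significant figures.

L_e = K·L = 0.5 × 111 = 55.50 in
Required I = P_cr·L_e²/(π²E) = 4.470×10^4 × 55.50² / (π² × 1.46×10^7) = 0.9555 in⁴
Solid circle: I = πd⁴/64  ⇒  d = (64I/π)^(1/4) = (64×0.9555/π)^(1/4) = 2.10 in

d ≈ 2.10 in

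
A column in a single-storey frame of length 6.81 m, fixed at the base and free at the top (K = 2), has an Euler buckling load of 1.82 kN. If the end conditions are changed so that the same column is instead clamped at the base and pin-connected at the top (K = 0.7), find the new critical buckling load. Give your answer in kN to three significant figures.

P_cr ≈ 14.9 kN

P_cr ∝ 1/K², so P_cr,new = P_cr,old × (K_old/K_new)² = 1.82 × (2/0.7)²
= 1.82 × 8.163 = 14.9 kN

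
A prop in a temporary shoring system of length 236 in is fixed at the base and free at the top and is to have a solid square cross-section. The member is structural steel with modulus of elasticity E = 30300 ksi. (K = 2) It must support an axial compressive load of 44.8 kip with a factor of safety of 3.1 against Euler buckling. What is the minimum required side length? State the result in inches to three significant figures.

a ≈ 5.94 in

Required P_cr = n·P = 3.1 × 44.8 = 138.9 kip
L_e = K·L = 2 × 236 = 472.0 in
Required I = P_cr·L_e²/(π²E) = 1.389×10^5 × 472.0² / (π² × 3.03×10^7) = 103.5 in⁴
Solid square: I = a⁴/12  ⇒  a = (12I)^(1/4) = (12×103.5)^(1/4) = 5.94 in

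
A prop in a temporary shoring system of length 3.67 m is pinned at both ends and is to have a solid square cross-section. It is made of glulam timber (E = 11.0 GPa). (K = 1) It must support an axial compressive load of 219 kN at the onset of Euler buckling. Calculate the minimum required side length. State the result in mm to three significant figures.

L_e = K·L = 1 × 3.67 = 3.670 m
Required I = P_cr·L_e²/(π²E) = 2.190×10^5 × 3.670² / (π² × 1.10×10^10) = 2.717×10^-5 m⁴
I_req = 2.717×10^7 mm⁴
Solid square: I = a⁴/12  ⇒  a = (12I)^(1/4) = (12×2.717×10^7)^(1/4) = 134 mm

a ≈ 134 mm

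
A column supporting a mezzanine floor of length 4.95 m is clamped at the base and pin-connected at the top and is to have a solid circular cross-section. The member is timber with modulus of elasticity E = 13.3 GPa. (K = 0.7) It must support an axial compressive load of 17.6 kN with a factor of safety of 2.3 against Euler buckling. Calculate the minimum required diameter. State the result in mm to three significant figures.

d ≈ 93.2 mm

Required P_cr = n·P = 2.3 × 17.6 = 40.48 kN
L_e = K·L = 0.7 × 4.95 = 3.465 m
Required I = P_cr·L_e²/(π²E) = 4.048×10^4 × 3.465² / (π² × 1.33×10^10) = 3.703×10^-6 m⁴
I_req = 3.703×10^6 mm⁴
Solid circle: I = πd⁴/64  ⇒  d = (64I/π)^(1/4) = (64×3.703×10^6/π)^(1/4) = 93.2 mm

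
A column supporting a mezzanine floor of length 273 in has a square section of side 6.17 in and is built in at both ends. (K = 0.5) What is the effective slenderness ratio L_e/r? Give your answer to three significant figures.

I = a⁴/12 = 6.17⁴/12 = 120.8 in⁴
A = 38.07 in²;  r_min = √(I/A) = √(120.8/38.07) = 1.781 in
L_e = K·L = 0.5 × 273 = 136.5 in
λ = L_e / r_min = 136.50 / 1.781 = 76.6

λ ≈ 76.6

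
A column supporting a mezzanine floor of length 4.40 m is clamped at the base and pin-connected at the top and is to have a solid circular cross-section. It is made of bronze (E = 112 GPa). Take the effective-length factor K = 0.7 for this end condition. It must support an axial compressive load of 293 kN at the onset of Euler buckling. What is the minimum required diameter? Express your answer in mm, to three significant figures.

L_e = K·L = 0.7 × 4.40 = 3.080 m
Required I = P_cr·L_e²/(π²E) = 2.930×10^5 × 3.080² / (π² × 1.12×10^11) = 2.514×10^-6 m⁴
I_req = 2.514×10^6 mm⁴
Solid circle: I = πd⁴/64  ⇒  d = (64I/π)^(1/4) = (64×2.514×10^6/π)^(1/4) = 84.6 mm

d ≈ 84.6 mm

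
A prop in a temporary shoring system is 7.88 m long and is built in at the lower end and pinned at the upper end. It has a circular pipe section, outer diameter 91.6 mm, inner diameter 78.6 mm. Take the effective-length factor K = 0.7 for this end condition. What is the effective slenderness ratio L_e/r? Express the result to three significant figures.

d_o = 91.6 mm, d_i = 78.6 mm
I = π(d_o⁴ − d_i⁴)/64 = π(91.6⁴ − 78.60⁴)/64 = 1.582×10^6 mm⁴
A = 1.738×10^3 mm²;  r_min = √(I/A) = √(1.582×10^6/1.738×10^3) = 30.18 mm
L_e = K·L = 0.7 × 7.88 m = 5.516 m = 5516.0 mm
λ = L_e / r_min = 5516.0 / 30.18 = 183

λ ≈ 183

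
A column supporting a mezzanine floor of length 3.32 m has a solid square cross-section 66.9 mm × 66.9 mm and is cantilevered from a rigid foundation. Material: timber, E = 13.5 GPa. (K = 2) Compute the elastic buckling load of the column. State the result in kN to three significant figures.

I = a⁴/12 = 66.9⁴/12 = 1.669×10^6 mm⁴
I = 1.669×10^6 mm⁴ = 1.669×10^-6 m⁴
Effective length L_e = K·L = 2 × 3.32 = 6.640 m
P_cr = π²EI / L_e² = π² × 13.5×10⁹ × 1.669×10^-6 / 6.640² = 5.045×10^3 N

P_cr ≈ 5.04 kN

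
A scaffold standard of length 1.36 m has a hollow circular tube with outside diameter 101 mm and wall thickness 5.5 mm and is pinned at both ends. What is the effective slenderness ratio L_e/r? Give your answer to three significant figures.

Inner diameter d_i = 101 − 2×5.5 = 90.00 mm
I = π(d_o⁴ − d_i⁴)/64 = π(101⁴ − 90.00⁴)/64 = 1.887×10^6 mm⁴
A = 1.650×10^3 mm²;  r_min = √(I/A) = √(1.887×10^6/1.650×10^3) = 33.82 mm
L_e = K·L = 1 × 1.36 m = 1.360 m = 1360.0 mm
λ = L_e / r_min = 1360.0 / 33.82 = 40.2

λ ≈ 40.2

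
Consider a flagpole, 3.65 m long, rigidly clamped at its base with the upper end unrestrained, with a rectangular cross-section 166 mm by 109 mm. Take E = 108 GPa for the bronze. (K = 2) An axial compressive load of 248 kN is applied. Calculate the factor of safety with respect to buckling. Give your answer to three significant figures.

Buckling occurs about the weak axis: I_min = h·b³/12 with b = 109 mm (the shorter side).
I_min = 166×109³/12 = 1.791×10^7 mm⁴
I = 1.791×10^7 mm⁴ = 1.791×10^-5 m⁴
Effective length L_e = K·L = 2 × 3.65 = 7.300 m
P_cr = π²EI / L_e² = π² × 108×10⁹ × 1.791×10^-5 / 7.300² = 3.583×10^5 N
Factor of safety n = P_cr / P = 358.33 / 248 = 1.44

n ≈ 1.44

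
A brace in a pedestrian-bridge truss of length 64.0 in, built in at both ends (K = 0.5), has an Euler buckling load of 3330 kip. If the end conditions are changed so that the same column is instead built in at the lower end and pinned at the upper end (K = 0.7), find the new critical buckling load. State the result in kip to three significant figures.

P_cr ≈ 1700 kip

P_cr ∝ 1/K², so P_cr,new = P_cr,old × (K_old/K_new)² = 3330 × (0.5/0.7)²
= 3330 × 0.5102 = 1700 kip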